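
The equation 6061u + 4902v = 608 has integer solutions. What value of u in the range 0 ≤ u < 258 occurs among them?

212

gcd(6061, 4902) = 19 (Euclid: 6061 = 1·4902 + 1159; 4902 = 4·1159 + 266; 1159 = 4·266 + 95; 266 = 2·95 + 76; 95 = 1·76 + 19; 76 = 4·19 + 0), and 19 | 608.
Extended Euclid: 6061·(55) + 4902·(-68) = 19. Scale by 32: u₀ = 1760.
General solution u = u₀ + 258t; reducing mod 258 gives u = 212 (and v = -262).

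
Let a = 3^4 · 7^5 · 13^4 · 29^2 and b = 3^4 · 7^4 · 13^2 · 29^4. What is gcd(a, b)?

27641390049

min exponent per shared prime: 3^4 · 7^4 · 13^2 · 29^2 = 27641390049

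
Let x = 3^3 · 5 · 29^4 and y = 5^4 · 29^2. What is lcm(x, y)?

max exponent per prime: 3^3 · 5^4 · 29^4 = 11935366875

11935366875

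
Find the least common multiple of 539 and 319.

gcd first: 539 = 1·319 + 220; 319 = 1·220 + 99; 220 = 2·99 + 22; 99 = 4·22 + 11; 22 = 2·11 + 0 → gcd = 11
lcm = 539·319/gcd = 171941/11 = 15631

15631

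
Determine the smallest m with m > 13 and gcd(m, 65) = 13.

26

65 = 13·5. Any m with gcd(m, 65) = 13 is a multiple of 13, say 13s, with s coprime to 5.
Need s > 13/13, so s ≥ 2. First s ≥ 2 with gcd(s, 5) = 1 is s = 2. Thus m = 13·2 = 26.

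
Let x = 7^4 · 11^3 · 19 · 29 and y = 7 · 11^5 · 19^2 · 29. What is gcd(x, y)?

5133667

min exponent per shared prime: 7 · 11^3 · 19 · 29 = 5133667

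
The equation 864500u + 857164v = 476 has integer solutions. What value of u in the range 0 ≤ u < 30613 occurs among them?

16475

Reduce mod 857164: 864500u ≡ 476 (mod 857164). With g = gcd(864500, 857164) = 28 dividing 476, divide through: 30875u ≡ 17 (mod 30613).
Since gcd(30875, 30613) = 1, u ≡ 17·(30875)⁻¹ ≡ 16475 (mod 30613). Smallest non-negative: 16475.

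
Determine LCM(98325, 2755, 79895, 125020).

98325 = 3² · 5² · 19 · 23; 2755 = 5 · 19 · 29; 79895 = 5 · 19 · 29²; 125020 = 2² · 5 · 7 · 19 · 47
lcm takes max exponent of each prime: 2² · 3² · 5² · 7 · 19 · 23 · 29² · 47 = 108821783700

108821783700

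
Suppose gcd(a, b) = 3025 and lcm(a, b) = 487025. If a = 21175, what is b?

69575

Using ab = gcd(a,b)·lcm(a,b) = 3025·487025 = 1473250625, we get b = 1473250625/21175 = 69575.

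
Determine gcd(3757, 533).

13

Euclid: 3757 = 7·533 + 26; 533 = 20·26 + 13; 26 = 2·13 + 0. Last nonzero remainder: 13.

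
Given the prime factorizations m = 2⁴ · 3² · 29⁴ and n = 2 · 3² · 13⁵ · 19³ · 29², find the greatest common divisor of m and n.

15138

min exponent per shared prime: 2 · 3² · 29² = 15138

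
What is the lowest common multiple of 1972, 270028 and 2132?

4173822796

1972 = 2² · 17 · 29; 270028 = 2² · 11 · 17 · 19²; 2132 = 2² · 13 · 41
lcm takes max exponent of each prime: 2² · 11 · 13 · 17 · 19² · 29 · 41 = 4173822796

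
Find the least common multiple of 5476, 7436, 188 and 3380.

lcm(5476, 7436) = 5476·7436/gcd = 40719536/4 = 10179884
lcm(10179884, 188) = 10179884·188/gcd = 1913818192/4 = 478454548
lcm(478454548, 3380) = 478454548·3380/gcd = 1617176372240/676 = 2392272740

2392272740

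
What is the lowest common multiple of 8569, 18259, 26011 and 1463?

78914174647

lcm(8569, 18259) = 8569·18259/gcd = 156461371/19 = 8234809
lcm(8234809, 26011) = 8234809·26011/gcd = 214195616899/19 = 11273453521
lcm(11273453521, 1463) = 11273453521·1463/gcd = 16493062501223/209 = 78914174647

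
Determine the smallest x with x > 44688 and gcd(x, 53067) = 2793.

47481

53067 = 2793·19. Any x with gcd(x, 53067) = 2793 is a multiple of 2793, say 2793s, with s coprime to 19.
Need s > 44688/2793, so s ≥ 17. First s ≥ 17 with gcd(s, 19) = 1 is s = 17. Thus x = 2793·17 = 47481.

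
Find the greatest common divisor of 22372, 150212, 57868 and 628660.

68

gcd(22372, 150212): 150212 = 6·22372 + 15980; 22372 = 1·15980 + 6392; 15980 = 2·6392 + 3196; 6392 = 2·3196 + 0 → 3196
gcd(3196, 57868): 57868 = 18·3196 + 340; 3196 = 9·340 + 136; 340 = 2·136 + 68; 136 = 2·68 + 0 → 68
gcd(68, 628660): 628660 = 9245·68 + 0 → 68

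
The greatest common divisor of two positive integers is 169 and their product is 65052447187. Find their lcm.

gcd·lcm = product, so lcm = 65052447187/169 = 384925723.

384925723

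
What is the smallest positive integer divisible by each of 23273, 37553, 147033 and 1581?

444645582993

lcm(23273, 37553) = 23273·37553/gcd = 873970969/17 = 51410057
lcm(51410057, 147033) = 51410057·147033/gcd = 7558974910881/17 = 444645582993
lcm(444645582993, 1581) = 444645582993·1581/gcd = 702984666711933/1581 = 444645582993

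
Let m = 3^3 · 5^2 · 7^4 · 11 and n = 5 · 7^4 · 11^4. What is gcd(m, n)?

132055

min exponent per shared prime: 5 · 7^4 · 11 = 132055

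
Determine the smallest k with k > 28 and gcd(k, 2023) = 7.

35

Multiples of 7 above 28: 7·5, 7·6, … . Need the cofactor coprime to 2023/7 = 289.
Checking s = 5, 6, … the first with gcd(s, 289) = 1 is s = 5, giving 35.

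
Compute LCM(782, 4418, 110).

95009090

782 = 2 · 17 · 23; 4418 = 2 · 47²; 110 = 2 · 5 · 11
lcm takes max exponent of each prime: 2 · 5 · 11 · 17 · 23 · 47² = 95009090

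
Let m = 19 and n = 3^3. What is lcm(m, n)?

513

max exponent per prime: 3^3 · 19 = 513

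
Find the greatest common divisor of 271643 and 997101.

323

271643 = 17 · 19 · 29²
997101 = 3² · 7³ · 17 · 19
Common: 17 · 19 = 323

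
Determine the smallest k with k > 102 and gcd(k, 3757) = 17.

3757 = 17·221. Any k with gcd(k, 3757) = 17 is a multiple of 17, say 17s, with s coprime to 221.
Need s > 102/17, so s ≥ 7. First s ≥ 7 with gcd(s, 221) = 1 is s = 7. Thus k = 17·7 = 119.

119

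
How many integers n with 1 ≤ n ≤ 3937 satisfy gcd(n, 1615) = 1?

2809

1615 = 5·17·19. Inclusion–exclusion on these primes:
3937 − ⌊3937/5⌋ − ⌊3937/17⌋ − ⌊3937/19⌋ + ⌊3937/85⌋ + ⌊3937/95⌋ + ⌊3937/323⌋ − ⌊3937/1615⌋ = 2809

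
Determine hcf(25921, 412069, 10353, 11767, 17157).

25921 = 7² · 23²; 412069 = 7 · 37² · 43; 10353 = 3 · 7 · 17 · 29; 11767 = 7 · 41²; 17157 = 3 · 7 · 19 · 43
gcd takes min exponent of each prime: 7 = 7

7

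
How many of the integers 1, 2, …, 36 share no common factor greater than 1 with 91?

Prime factors of 91: 7, 13. Count integers ≤ 36 divisible by none of them.
By inclusion–exclusion: 36 − ⌊36/7⌋ − ⌊36/13⌋ + ⌊36/91⌋ = 29.

29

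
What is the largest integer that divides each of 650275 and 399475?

475

Euclid: 650275 = 1·399475 + 250800; 399475 = 1·250800 + 148675; 250800 = 1·148675 + 102125; 148675 = 1·102125 + 46550; 102125 = 2·46550 + 9025; 46550 = 5·9025 + 1425; 9025 = 6·1425 + 475; 1425 = 3·475 + 0. Last nonzero remainder: 475.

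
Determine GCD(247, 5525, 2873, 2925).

13

gcd(247, 5525): 5525 = 22·247 + 91; 247 = 2·91 + 65; 91 = 1·65 + 26; 65 = 2·26 + 13; 26 = 2·13 + 0 → 13
gcd(13, 2873): 2873 = 221·13 + 0 → 13
gcd(13, 2925): 2925 = 225·13 + 0 → 13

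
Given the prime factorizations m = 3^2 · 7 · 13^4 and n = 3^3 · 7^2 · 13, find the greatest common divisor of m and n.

819

min exponent per shared prime: 3^2 · 7 · 13 = 819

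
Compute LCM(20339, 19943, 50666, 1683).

20339 = 11 · 43²; 19943 = 7² · 11 · 37; 50666 = 2 · 7² · 11 · 47; 1683 = 3² · 11 · 17
lcm takes max exponent of each prime: 2 · 3² · 7² · 11 · 17 · 37 · 43² · 47 = 530330597874

530330597874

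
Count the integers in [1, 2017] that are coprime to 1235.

1412

1235 = 5·13·19. Inclusion–exclusion on these primes:
2017 − ⌊2017/5⌋ − ⌊2017/13⌋ − ⌊2017/19⌋ + ⌊2017/65⌋ + ⌊2017/95⌋ + ⌊2017/247⌋ − ⌊2017/1235⌋ = 1412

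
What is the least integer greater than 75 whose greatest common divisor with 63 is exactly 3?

78

63 = 3·21. Any m with gcd(m, 63) = 3 is a multiple of 3, say 3s, with s coprime to 21.
Need s > 75/3, so s ≥ 26. First s ≥ 26 with gcd(s, 21) = 1 is s = 26. Thus m = 3·26 = 78.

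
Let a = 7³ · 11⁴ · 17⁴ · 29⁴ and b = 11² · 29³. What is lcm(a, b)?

296655590989975063

max exponent per prime: 7³ · 11⁴ · 17⁴ · 29⁴ = 296655590989975063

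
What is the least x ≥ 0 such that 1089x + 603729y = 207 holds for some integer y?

28274

gcd(1089, 603729) = 9 (Euclid: 603729 = 554·1089 + 423; 1089 = 2·423 + 243; 423 = 1·243 + 180; 243 = 1·180 + 63; 180 = 2·63 + 54; 63 = 1·54 + 9; 54 = 6·9 + 0), and 9 | 207.
Extended Euclid: 1089·(9979) + 603729·(-18) = 9. Scale by 23: x₀ = 229517.
General solution x = x₀ + 67081t; reducing mod 67081 gives x = 28274 (and y = -51).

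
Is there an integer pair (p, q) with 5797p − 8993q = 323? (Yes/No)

Yes

gcd(5797, 8993): 8993 = 1·5797 + 3196; 5797 = 1·3196 + 2601; 3196 = 1·2601 + 595; 2601 = 4·595 + 221; 595 = 2·221 + 153; 221 = 1·153 + 68; 153 = 2·68 + 17; 68 = 4·17 + 0 → 17
17 divides 323, so a solution exists.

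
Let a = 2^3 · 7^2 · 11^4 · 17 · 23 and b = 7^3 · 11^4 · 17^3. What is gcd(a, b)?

min exponent per shared prime: 7^2 · 11^4 · 17 = 12195953

12195953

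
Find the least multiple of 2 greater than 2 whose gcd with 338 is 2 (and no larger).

Multiples of 2 above 2: 2·2, 2·3, … . Need the cofactor coprime to 338/2 = 169.
Checking s = 2, 3, … the first with gcd(s, 169) = 1 is s = 2, giving 4.

4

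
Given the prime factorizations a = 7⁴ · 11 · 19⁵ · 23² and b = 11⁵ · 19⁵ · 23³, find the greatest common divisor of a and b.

14408420081

min exponent per shared prime: 11 · 19⁵ · 23² = 14408420081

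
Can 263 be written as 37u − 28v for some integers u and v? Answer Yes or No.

Yes

gcd(37, 28): 37 = 1·28 + 9; 28 = 3·9 + 1; 9 = 9·1 + 0 → 1
1 divides 263, so a solution exists.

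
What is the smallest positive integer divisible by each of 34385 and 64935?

gcd first: 64935 = 1·34385 + 30550; 34385 = 1·30550 + 3835; 30550 = 7·3835 + 3705; 3835 = 1·3705 + 130; 3705 = 28·130 + 65; 130 = 2·65 + 0 → gcd = 65
lcm = 34385·64935/gcd = 2232789975/65 = 34350615

34350615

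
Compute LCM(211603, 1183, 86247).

lcm(211603, 1183) = 211603·1183/gcd = 250326349/7 = 35760907
lcm(35760907, 86247) = 35760907·86247/gcd = 3084270946029/259 = 11908382031

11908382031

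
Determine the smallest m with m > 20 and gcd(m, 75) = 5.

35

gcd(m, 75) = 5 forces 5 | m; write m = 5s. Then gcd(5s, 5·15) = 5·gcd(s, 15), so need gcd(s, 15) = 1.
5s > 20 gives s ≥ 5. The least s ≥ 5 coprime to 15 is 7, so m = 5·7 = 35.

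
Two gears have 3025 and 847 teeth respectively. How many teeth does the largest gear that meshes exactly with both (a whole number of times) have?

121

Euclid: 3025 = 3·847 + 484; 847 = 1·484 + 363; 484 = 1·363 + 121; 363 = 3·121 + 0. Last nonzero remainder: 121.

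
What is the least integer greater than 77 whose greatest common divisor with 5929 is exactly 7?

84

5929 = 7·847. Any m with gcd(m, 5929) = 7 is a multiple of 7, say 7s, with s coprime to 847.
Need s > 77/7, so s ≥ 12. First s ≥ 12 with gcd(s, 847) = 1 is s = 12. Thus m = 7·12 = 84.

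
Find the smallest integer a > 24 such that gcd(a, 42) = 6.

30

Multiples of 6 above 24: 6·5, 6·6, … . Need the cofactor coprime to 42/6 = 7.
Checking s = 5, 6, … the first with gcd(s, 7) = 1 is s = 5, giving 30.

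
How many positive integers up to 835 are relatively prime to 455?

Prime factors of 455: 5, 7, 13. Count integers ≤ 835 divisible by none of them.
By inclusion–exclusion: 835 − ⌊835/5⌋ − ⌊835/7⌋ − ⌊835/13⌋ + ⌊835/35⌋ + ⌊835/65⌋ + ⌊835/91⌋ − ⌊835/455⌋ = 528.

528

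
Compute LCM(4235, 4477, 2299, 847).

2977205

4235 = 5 · 7 · 11²; 4477 = 11² · 37; 2299 = 11² · 19; 847 = 7 · 11²
lcm takes max exponent of each prime: 5 · 7 · 11² · 19 · 37 = 2977205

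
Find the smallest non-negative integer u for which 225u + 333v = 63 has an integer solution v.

21

gcd(225, 333) = 9 (Euclid: 333 = 1·225 + 108; 225 = 2·108 + 9; 108 = 12·9 + 0), and 9 | 63.
Extended Euclid: 225·(3) + 333·(-2) = 9. Scale by 7: u₀ = 21.
General solution u = u₀ + 37t; reducing mod 37 gives u = 21 (and v = -14).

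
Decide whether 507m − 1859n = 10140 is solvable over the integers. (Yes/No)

Yes

By Bézout, 507m − 1859n = 10140 has integer solutions iff gcd(507, 1859) | 10140.
Euclid: 1859 = 3·507 + 338; 507 = 1·338 + 169; 338 = 2·169 + 0. gcd = 169; 10140 mod 169 = 0. Yes.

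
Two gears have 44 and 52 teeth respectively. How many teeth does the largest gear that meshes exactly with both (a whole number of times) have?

Euclid: 52 = 1·44 + 8; 44 = 5·8 + 4; 8 = 2·4 + 0. Last nonzero remainder: 4.

4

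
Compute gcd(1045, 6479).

Euclid: 6479 = 6·1045 + 209; 1045 = 5·209 + 0. Last nonzero remainder: 209.

209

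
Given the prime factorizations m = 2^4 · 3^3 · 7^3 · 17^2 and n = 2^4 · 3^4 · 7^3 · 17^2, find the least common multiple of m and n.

128468592

max exponent per prime: 2^4 · 3^4 · 7^3 · 17^2 = 128468592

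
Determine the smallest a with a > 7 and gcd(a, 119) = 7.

119 = 7·17. Any a with gcd(a, 119) = 7 is a multiple of 7, say 7s, with s coprime to 17.
Need s > 7/7, so s ≥ 2. First s ≥ 2 with gcd(s, 17) = 1 is s = 2. Thus a = 7·2 = 14.

14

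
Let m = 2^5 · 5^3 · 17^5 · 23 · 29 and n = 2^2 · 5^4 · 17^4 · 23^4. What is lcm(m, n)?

max exponent per prime: 2^5 · 5^4 · 17^5 · 23^4 · 29 = 230453837587460000

230453837587460000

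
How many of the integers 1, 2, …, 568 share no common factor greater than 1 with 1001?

409

1001 = 7·11·13. Inclusion–exclusion on these primes:
568 − ⌊568/7⌋ − ⌊568/11⌋ − ⌊568/13⌋ + ⌊568/77⌋ + ⌊568/91⌋ + ⌊568/143⌋ − ⌊568/1001⌋ = 409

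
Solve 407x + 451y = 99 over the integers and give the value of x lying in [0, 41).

8

gcd(407, 451) = 11 (Euclid: 451 = 1·407 + 44; 407 = 9·44 + 11; 44 = 4·11 + 0), and 11 | 99.
Extended Euclid: 407·(10) + 451·(-9) = 11. Scale by 9: x₀ = 90.
General solution x = x₀ + 41t; reducing mod 41 gives x = 8 (and y = -7).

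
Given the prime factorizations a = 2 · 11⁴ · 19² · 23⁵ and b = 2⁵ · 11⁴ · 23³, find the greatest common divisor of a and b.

356274094

min exponent per shared prime: 2 · 11⁴ · 23³ = 356274094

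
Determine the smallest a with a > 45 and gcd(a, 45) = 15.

Multiples of 15 above 45: 15·4, 15·5, … . Need the cofactor coprime to 45/15 = 3.
Checking s = 4, 5, … the first with gcd(s, 3) = 1 is s = 4, giving 60.

60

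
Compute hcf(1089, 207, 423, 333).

1089 = 3² · 11²; 207 = 3² · 23; 423 = 3² · 47; 333 = 3² · 37
gcd takes min exponent of each prime: 3² = 9

9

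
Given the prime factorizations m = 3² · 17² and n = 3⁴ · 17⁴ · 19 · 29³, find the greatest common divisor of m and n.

min exponent per shared prime: 3² · 17² = 2601

2601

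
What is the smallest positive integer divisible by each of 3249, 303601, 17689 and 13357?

3249 = 3² · 19²; 303601 = 19² · 29²; 17689 = 7² · 19²; 13357 = 19² · 37
lcm takes max exponent of each prime: 3² · 7² · 19² · 29² · 37 = 4953857517

4953857517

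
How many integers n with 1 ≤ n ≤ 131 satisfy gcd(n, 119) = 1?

119 = 7·17. Inclusion–exclusion on these primes:
131 − ⌊131/7⌋ − ⌊131/17⌋ + ⌊131/119⌋ = 107

107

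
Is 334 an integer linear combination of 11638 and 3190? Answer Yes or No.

By Bézout, 11638s + 3190t = 334 has integer solutions iff gcd(11638, 3190) | 334.
Euclid: 11638 = 3·3190 + 2068; 3190 = 1·2068 + 1122; 2068 = 1·1122 + 946; 1122 = 1·946 + 176; 946 = 5·176 + 66; 176 = 2·66 + 44; 66 = 1·44 + 22; 44 = 2·22 + 0. gcd = 22; 334 mod 22 = 4. No.

No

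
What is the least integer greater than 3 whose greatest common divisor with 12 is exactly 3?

Multiples of 3 above 3: 3·2, 3·3, … . Need the cofactor coprime to 12/3 = 4.
Checking s = 2, 3, … the first with gcd(s, 4) = 1 is s = 3, giving 9.

9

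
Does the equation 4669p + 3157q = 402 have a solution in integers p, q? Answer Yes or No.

No

By Bézout, 4669p + 3157q = 402 has integer solutions iff gcd(4669, 3157) | 402.
Euclid: 4669 = 1·3157 + 1512; 3157 = 2·1512 + 133; 1512 = 11·133 + 49; 133 = 2·49 + 35; 49 = 1·35 + 14; 35 = 2·14 + 7; 14 = 2·7 + 0. gcd = 7; 402 mod 7 = 3. No.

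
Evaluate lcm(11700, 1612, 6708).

15596100

11700 = 2² · 3² · 5² · 13; 1612 = 2² · 13 · 31; 6708 = 2² · 3 · 13 · 43
lcm takes max exponent of each prime: 2² · 3² · 5² · 13 · 31 · 43 = 15596100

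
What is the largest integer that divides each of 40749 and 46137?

40749 = 3 · 17² · 47
46137 = 3 · 7 · 13³
Common: 3 = 3

3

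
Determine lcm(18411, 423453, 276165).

6351795

18411 = 3 · 17 · 19²; 423453 = 3 · 17 · 19² · 23; 276165 = 3² · 5 · 17 · 19²
lcm takes max exponent of each prime: 3² · 5 · 17 · 19² · 23 = 6351795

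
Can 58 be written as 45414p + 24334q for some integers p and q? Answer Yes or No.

By Bézout, 45414p + 24334q = 58 has integer solutions iff gcd(45414, 24334) | 58.
Euclid: 45414 = 1·24334 + 21080; 24334 = 1·21080 + 3254; 21080 = 6·3254 + 1556; 3254 = 2·1556 + 142; 1556 = 10·142 + 136; 142 = 1·136 + 6; 136 = 22·6 + 4; 6 = 1·4 + 2; 4 = 2·2 + 0. gcd = 2; 58 mod 2 = 0. Yes.

Yes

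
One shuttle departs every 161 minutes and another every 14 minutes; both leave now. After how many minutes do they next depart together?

322

gcd first: 161 = 11·14 + 7; 14 = 2·7 + 0 → gcd = 7
lcm = 161·14/gcd = 2254/7 = 322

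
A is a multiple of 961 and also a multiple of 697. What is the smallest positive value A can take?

gcd first: 961 = 1·697 + 264; 697 = 2·264 + 169; 264 = 1·169 + 95; 169 = 1·95 + 74; 95 = 1·74 + 21; 74 = 3·21 + 11; 21 = 1·11 + 10; 11 = 1·10 + 1; 10 = 10·1 + 0 → gcd = 1
lcm = 961·697/gcd = 669817/1 = 669817

669817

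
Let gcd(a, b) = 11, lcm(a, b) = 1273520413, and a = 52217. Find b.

268279

a·b = gcd·lcm = 11·1273520413 = 14008724543, so b = 14008724543/52217 = 268279.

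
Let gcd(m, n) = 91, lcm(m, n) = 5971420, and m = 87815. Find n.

m·n = gcd·lcm = 91·5971420 = 543399220, so n = 543399220/87815 = 6188.

6188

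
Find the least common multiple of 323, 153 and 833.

323 = 17 · 19; 153 = 3² · 17; 833 = 7² · 17
lcm takes max exponent of each prime: 3² · 7² · 17 · 19 = 142443

142443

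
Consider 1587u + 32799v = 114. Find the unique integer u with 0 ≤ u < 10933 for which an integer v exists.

8577

Euclid: 32799 = 20·1587 + 1059; 1587 = 1·1059 + 528; 1059 = 2·528 + 3; 528 = 176·3 + 0 → gcd = 3; 114 = 3·38.
Back-substitution yields 1587·(-62) + 32799·(3) = 3, so one solution is u = -62·38 = -2356, v = 3·38 = 114.
Solutions in u differ by 32799/3 = 10933; the one in [0, 10933) is -2356 mod 10933 = 8577.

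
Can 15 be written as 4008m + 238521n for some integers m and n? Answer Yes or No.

gcd(4008, 238521): 238521 = 59·4008 + 2049; 4008 = 1·2049 + 1959; 2049 = 1·1959 + 90; 1959 = 21·90 + 69; 90 = 1·69 + 21; 69 = 3·21 + 6; 21 = 3·6 + 3; 6 = 2·3 + 0 → 3
3 divides 15, so a solution exists.

Yes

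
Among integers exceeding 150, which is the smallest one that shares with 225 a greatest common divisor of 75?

gcd(x, 225) = 75 forces 75 | x; write x = 75s. Then gcd(75s, 75·3) = 75·gcd(s, 3), so need gcd(s, 3) = 1.
75s > 150 gives s ≥ 3. The least s ≥ 3 coprime to 3 is 4, so x = 75·4 = 300.

300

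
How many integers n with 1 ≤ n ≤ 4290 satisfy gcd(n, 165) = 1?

2080

Prime factors of 165: 3, 5, 11. Count integers ≤ 4290 divisible by none of them.
By inclusion–exclusion: 4290 − ⌊4290/3⌋ − ⌊4290/5⌋ − ⌊4290/11⌋ + ⌊4290/15⌋ + ⌊4290/33⌋ + ⌊4290/55⌋ − ⌊4290/165⌋ = 2080.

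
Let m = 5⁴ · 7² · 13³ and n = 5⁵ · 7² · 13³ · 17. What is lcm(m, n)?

max exponent per prime: 5⁵ · 7² · 13³ · 17 = 5719065625

5719065625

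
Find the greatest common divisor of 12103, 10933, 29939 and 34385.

12103 = 7² · 13 · 19; 10933 = 13 · 29²; 29939 = 7² · 13 · 47; 34385 = 5 · 13 · 23²
gcd takes min exponent of each prime: 13 = 13

13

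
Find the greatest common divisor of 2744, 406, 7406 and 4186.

14

gcd(2744, 406): 2744 = 6·406 + 308; 406 = 1·308 + 98; 308 = 3·98 + 14; 98 = 7·14 + 0 → 14
gcd(14, 7406): 7406 = 529·14 + 0 → 14
gcd(14, 4186): 4186 = 299·14 + 0 → 14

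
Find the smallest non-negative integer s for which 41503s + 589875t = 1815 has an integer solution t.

Euclid: 589875 = 14·41503 + 8833; 41503 = 4·8833 + 6171; 8833 = 1·6171 + 2662; 6171 = 2·2662 + 847; 2662 = 3·847 + 121; 847 = 7·121 + 0 → gcd = 121; 1815 = 121·15.
Back-substitution yields 41503·(-668) + 589875·(47) = 121, so one solution is s = -668·15 = -10020, t = 47·15 = 705.
Solutions in s differ by 589875/121 = 4875; the one in [0, 4875) is -10020 mod 4875 = 4605.

4605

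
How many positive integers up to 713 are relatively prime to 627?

410

627 = 3·11·19. Inclusion–exclusion on these primes:
713 − ⌊713/3⌋ − ⌊713/11⌋ − ⌊713/19⌋ + ⌊713/33⌋ + ⌊713/57⌋ + ⌊713/209⌋ − ⌊713/627⌋ = 410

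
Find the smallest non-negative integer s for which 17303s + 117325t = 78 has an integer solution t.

Euclid: 117325 = 6·17303 + 13507; 17303 = 1·13507 + 3796; 13507 = 3·3796 + 2119; 3796 = 1·2119 + 1677; 2119 = 1·1677 + 442; 1677 = 3·442 + 351; 442 = 1·351 + 91; 351 = 3·91 + 78; 91 = 1·78 + 13; 78 = 6·13 + 0 → gcd = 13; 78 = 13·6.
Back-substitution yields 17303·(-1329) + 117325·(196) = 13, so one solution is s = -1329·6 = -7974, t = 196·6 = 1176.
Solutions in s differ by 117325/13 = 9025; the one in [0, 9025) is -7974 mod 9025 = 1051.

1051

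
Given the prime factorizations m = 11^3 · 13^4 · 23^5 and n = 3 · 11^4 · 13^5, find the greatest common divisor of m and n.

min exponent per shared prime: 11^3 · 13^4 = 38014691

38014691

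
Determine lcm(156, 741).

2964

156 = 2² · 3 · 13; 741 = 3 · 13 · 19
max exponents: 2² · 3 · 13 · 19 = 2964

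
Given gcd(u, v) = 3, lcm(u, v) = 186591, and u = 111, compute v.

5043

Using uv = gcd(u,v)·lcm(u,v) = 3·186591 = 559773, we get v = 559773/111 = 5043.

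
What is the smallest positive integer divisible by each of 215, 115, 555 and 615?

215 = 5 · 43; 115 = 5 · 23; 555 = 3 · 5 · 37; 615 = 3 · 5 · 41
lcm takes max exponent of each prime: 3 · 5 · 23 · 37 · 41 · 43 = 22504695

22504695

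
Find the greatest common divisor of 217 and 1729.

7

Euclid: 1729 = 7·217 + 210; 217 = 1·210 + 7; 210 = 30·7 + 0. Last nonzero remainder: 7.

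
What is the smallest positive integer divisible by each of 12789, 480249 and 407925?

12789 = 3² · 7² · 29; 480249 = 3⁴ · 7² · 11²; 407925 = 3² · 5² · 7² · 37
lcm takes max exponent of each prime: 3⁴ · 5² · 7² · 11² · 29 · 37 = 12882679425

12882679425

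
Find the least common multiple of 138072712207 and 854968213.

327002160719340931

gcd first: 138072712207 = 161·854968213 + 422829914; 854968213 = 2·422829914 + 9308385; 422829914 = 45·9308385 + 3952589; 9308385 = 2·3952589 + 1403207; 3952589 = 2·1403207 + 1146175; 1403207 = 1·1146175 + 257032; 1146175 = 4·257032 + 118047; 257032 = 2·118047 + 20938; 118047 = 5·20938 + 13357; 20938 = 1·13357 + 7581; 13357 = 1·7581 + 5776; 7581 = 1·5776 + 1805; 5776 = 3·1805 + 361; 1805 = 5·361 + 0 → gcd = 361
lcm = 138072712207·854968213/gcd = 118047780019682076091/361 = 327002160719340931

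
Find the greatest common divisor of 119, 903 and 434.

7

gcd(119, 903): 903 = 7·119 + 70; 119 = 1·70 + 49; 70 = 1·49 + 21; 49 = 2·21 + 7; 21 = 3·7 + 0 → 7
gcd(7, 434): 434 = 62·7 + 0 → 7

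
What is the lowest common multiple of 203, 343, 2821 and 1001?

44095051

lcm(203, 343) = 203·343/gcd = 69629/7 = 9947
lcm(9947, 2821) = 9947·2821/gcd = 28060487/7 = 4008641
lcm(4008641, 1001) = 4008641·1001/gcd = 4012649641/91 = 44095051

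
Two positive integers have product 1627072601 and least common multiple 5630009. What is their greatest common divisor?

289

From gcd × lcm = ab: gcd = 1627072601 / 5630009 = 289.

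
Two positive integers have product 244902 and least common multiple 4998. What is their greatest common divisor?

gcd·lcm = product, so gcd = 244902/4998 = 49.

49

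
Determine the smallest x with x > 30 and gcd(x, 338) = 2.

Multiples of 2 above 30: 2·16, 2·17, … . Need the cofactor coprime to 338/2 = 169.
Checking s = 16, 17, … the first with gcd(s, 169) = 1 is s = 16, giving 32.

32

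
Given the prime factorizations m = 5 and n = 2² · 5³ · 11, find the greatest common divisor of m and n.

min exponent per shared prime: 5 = 5

5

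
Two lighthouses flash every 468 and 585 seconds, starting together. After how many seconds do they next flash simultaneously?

468 = 2² · 3² · 13; 585 = 3² · 5 · 13
max exponents: 2² · 3² · 5 · 13 = 2340

2340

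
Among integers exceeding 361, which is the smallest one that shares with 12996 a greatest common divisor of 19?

12996 = 19·684. Any a with gcd(a, 12996) = 19 is a multiple of 19, say 19s, with s coprime to 684.
Need s > 361/19, so s ≥ 20. First s ≥ 20 with gcd(s, 684) = 1 is s = 23. Thus a = 19·23 = 437.

437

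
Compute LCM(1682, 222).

186702

1682 = 2 · 29²; 222 = 2 · 3 · 37
max exponents: 2 · 3 · 29² · 37 = 186702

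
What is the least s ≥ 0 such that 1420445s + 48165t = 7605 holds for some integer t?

gcd(1420445, 48165) = 845 (Euclid: 1420445 = 29·48165 + 23660; 48165 = 2·23660 + 845; 23660 = 28·845 + 0), and 845 | 7605.
Extended Euclid: 1420445·(-2) + 48165·(59) = 845. Scale by 9: s₀ = -18.
General solution s = s₀ + 57k; reducing mod 57 gives s = 39 (and t = -1150).

39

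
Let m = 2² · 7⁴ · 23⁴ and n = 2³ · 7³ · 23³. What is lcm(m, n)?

max exponent per prime: 2³ · 7⁴ · 23⁴ = 5375185928

5375185928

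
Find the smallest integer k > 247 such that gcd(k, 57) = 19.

57 = 19·3. Any k with gcd(k, 57) = 19 is a multiple of 19, say 19s, with s coprime to 3.
Need s > 247/19, so s ≥ 14. First s ≥ 14 with gcd(s, 3) = 1 is s = 14. Thus k = 19·14 = 266.

266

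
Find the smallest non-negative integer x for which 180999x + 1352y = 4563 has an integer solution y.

5

gcd(180999, 1352) = 169 (Euclid: 180999 = 133·1352 + 1183; 1352 = 1·1183 + 169; 1183 = 7·169 + 0), and 169 | 4563.
Extended Euclid: 180999·(-1) + 1352·(134) = 169. Scale by 27: x₀ = -27.
General solution x = x₀ + 8t; reducing mod 8 gives x = 5 (and y = -666).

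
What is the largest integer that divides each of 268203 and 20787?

507

Euclid: 268203 = 12·20787 + 18759; 20787 = 1·18759 + 2028; 18759 = 9·2028 + 507; 2028 = 4·507 + 0. Last nonzero remainder: 507.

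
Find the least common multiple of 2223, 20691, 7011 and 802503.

2223 = 3² · 13 · 19; 20691 = 3² · 11² · 19; 7011 = 3² · 19 · 41; 802503 = 3² · 13 · 19³
lcm takes max exponent of each prime: 3² · 11² · 13 · 19³ · 41 = 3981217383

3981217383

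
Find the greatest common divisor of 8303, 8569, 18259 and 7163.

8303 = 19² · 23; 8569 = 11 · 19 · 41; 18259 = 19 · 31²; 7163 = 13 · 19 · 29
gcd takes min exponent of each prime: 19 = 19

19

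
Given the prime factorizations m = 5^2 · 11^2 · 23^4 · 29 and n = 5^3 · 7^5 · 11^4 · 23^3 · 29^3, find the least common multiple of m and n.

209930863179209470375

max exponent per prime: 5^3 · 7^5 · 11^4 · 23^4 · 29^3 = 209930863179209470375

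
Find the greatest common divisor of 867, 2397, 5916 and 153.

gcd(867, 2397): 2397 = 2·867 + 663; 867 = 1·663 + 204; 663 = 3·204 + 51; 204 = 4·51 + 0 → 51
gcd(51, 5916): 5916 = 116·51 + 0 → 51
gcd(51, 153): 153 = 3·51 + 0 → 51

51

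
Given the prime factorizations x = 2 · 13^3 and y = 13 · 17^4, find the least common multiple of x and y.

366991274

max exponent per prime: 2 · 13^3 · 17^4 = 366991274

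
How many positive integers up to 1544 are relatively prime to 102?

Prime factors of 102: 2, 3, 17. Count integers ≤ 1544 divisible by none of them.
By inclusion–exclusion: 1544 − ⌊1544/2⌋ − ⌊1544/3⌋ − ⌊1544/17⌋ + ⌊1544/6⌋ + ⌊1544/34⌋ + ⌊1544/51⌋ − ⌊1544/102⌋ = 485.

485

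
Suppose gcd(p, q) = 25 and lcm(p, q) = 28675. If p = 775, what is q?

Using pq = gcd(p,q)·lcm(p,q) = 25·28675 = 716875, we get q = 716875/775 = 925.

925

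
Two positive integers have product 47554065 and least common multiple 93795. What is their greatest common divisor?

507

From gcd × lcm = mn: gcd = 47554065 / 93795 = 507.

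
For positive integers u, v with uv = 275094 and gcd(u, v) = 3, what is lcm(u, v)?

91698

For any two positive integers, gcd × lcm equals their product. Hence lcm = 275094 / 3 = 91698.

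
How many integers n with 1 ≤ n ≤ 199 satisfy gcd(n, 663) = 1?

663 = 3·13·17. Inclusion–exclusion on these primes:
199 − ⌊199/3⌋ − ⌊199/13⌋ − ⌊199/17⌋ + ⌊199/39⌋ + ⌊199/51⌋ + ⌊199/221⌋ − ⌊199/663⌋ = 115

115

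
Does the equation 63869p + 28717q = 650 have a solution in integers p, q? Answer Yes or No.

gcd(63869, 28717): 63869 = 2·28717 + 6435; 28717 = 4·6435 + 2977; 6435 = 2·2977 + 481; 2977 = 6·481 + 91; 481 = 5·91 + 26; 91 = 3·26 + 13; 26 = 2·13 + 0 → 13
13 divides 650, so a solution exists.

Yes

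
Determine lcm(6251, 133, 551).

lcm(6251, 133) = 6251·133/gcd = 831383/133 = 6251
lcm(6251, 551) = 6251·551/gcd = 3444301/19 = 181279

181279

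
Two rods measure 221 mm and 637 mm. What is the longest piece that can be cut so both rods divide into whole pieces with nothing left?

Euclid: 637 = 2·221 + 195; 221 = 1·195 + 26; 195 = 7·26 + 13; 26 = 2·13 + 0. Last nonzero remainder: 13.

13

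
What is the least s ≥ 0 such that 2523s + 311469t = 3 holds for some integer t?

gcd(2523, 311469) = 3 (Euclid: 311469 = 123·2523 + 1140; 2523 = 2·1140 + 243; 1140 = 4·243 + 168; 243 = 1·168 + 75; 168 = 2·75 + 18; 75 = 4·18 + 3; 18 = 6·3 + 0), and 3 | 3.
Extended Euclid: 2523·(16666) + 311469·(-135) = 3. Scale by 1: s₀ = 16666.
General solution s = s₀ + 103823k; reducing mod 103823 gives s = 16666 (and t = -135).

16666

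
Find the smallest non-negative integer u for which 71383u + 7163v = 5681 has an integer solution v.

gcd(71383, 7163) = 247 (Euclid: 71383 = 9·7163 + 6916; 7163 = 1·6916 + 247; 6916 = 28·247 + 0), and 247 | 5681.
Extended Euclid: 71383·(-1) + 7163·(10) = 247. Scale by 23: u₀ = -23.
General solution u = u₀ + 29t; reducing mod 29 gives u = 6 (and v = -59).

6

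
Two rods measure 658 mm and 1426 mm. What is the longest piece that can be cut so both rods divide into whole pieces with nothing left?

2

Euclid: 1426 = 2·658 + 110; 658 = 5·110 + 108; 110 = 1·108 + 2; 108 = 54·2 + 0. Last nonzero remainder: 2.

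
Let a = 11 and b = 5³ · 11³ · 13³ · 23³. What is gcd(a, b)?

min exponent per shared prime: 11 = 11

11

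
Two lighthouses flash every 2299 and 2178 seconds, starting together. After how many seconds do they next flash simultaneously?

41382

2299 = 11² · 19; 2178 = 2 · 3² · 11²
max exponents: 2 · 3² · 11² · 19 = 41382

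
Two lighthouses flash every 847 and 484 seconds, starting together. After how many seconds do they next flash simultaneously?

3388

gcd first: 847 = 1·484 + 363; 484 = 1·363 + 121; 363 = 3·121 + 0 → gcd = 121
lcm = 847·484/gcd = 409948/121 = 3388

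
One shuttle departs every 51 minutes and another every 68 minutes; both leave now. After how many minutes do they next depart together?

51 = 3 · 17; 68 = 2² · 17
max exponents: 2² · 3 · 17 = 204

204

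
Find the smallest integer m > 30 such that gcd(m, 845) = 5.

gcd(m, 845) = 5 forces 5 | m; write m = 5s. Then gcd(5s, 5·169) = 5·gcd(s, 169), so need gcd(s, 169) = 1.
5s > 30 gives s ≥ 7. The least s ≥ 7 coprime to 169 is 7, so m = 5·7 = 35.

35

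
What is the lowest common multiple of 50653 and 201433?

10203185749

gcd first: 201433 = 3·50653 + 49474; 50653 = 1·49474 + 1179; 49474 = 41·1179 + 1135; 1179 = 1·1135 + 44; 1135 = 25·44 + 35; 44 = 1·35 + 9; 35 = 3·9 + 8; 9 = 1·8 + 1; 8 = 8·1 + 0 → gcd = 1
lcm = 50653·201433/gcd = 10203185749/1 = 10203185749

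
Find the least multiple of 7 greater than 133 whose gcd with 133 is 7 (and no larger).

140

133 = 7·19. Any x with gcd(x, 133) = 7 is a multiple of 7, say 7s, with s coprime to 19.
Need s > 133/7, so s ≥ 20. First s ≥ 20 with gcd(s, 19) = 1 is s = 20. Thus x = 7·20 = 140.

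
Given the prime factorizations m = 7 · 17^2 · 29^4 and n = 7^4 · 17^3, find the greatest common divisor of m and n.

min exponent per shared prime: 7 · 17^2 = 2023

2023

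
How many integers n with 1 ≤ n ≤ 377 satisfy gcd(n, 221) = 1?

221 = 13·17. Inclusion–exclusion on these primes:
377 − ⌊377/13⌋ − ⌊377/17⌋ + ⌊377/221⌋ = 327

327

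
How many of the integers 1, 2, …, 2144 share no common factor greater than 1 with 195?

195 = 3·5·13. Inclusion–exclusion on these primes:
2144 − ⌊2144/3⌋ − ⌊2144/5⌋ − ⌊2144/13⌋ + ⌊2144/15⌋ + ⌊2144/39⌋ + ⌊2144/65⌋ − ⌊2144/195⌋ = 1056

1056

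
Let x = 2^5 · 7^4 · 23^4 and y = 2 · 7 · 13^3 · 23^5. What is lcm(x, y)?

1086454080511072

max exponent per prime: 2^5 · 7^4 · 13^3 · 23^5 = 1086454080511072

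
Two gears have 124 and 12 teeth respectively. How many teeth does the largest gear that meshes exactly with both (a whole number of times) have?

4

124 = 2² · 31
12 = 2² · 3
Common: 2² = 4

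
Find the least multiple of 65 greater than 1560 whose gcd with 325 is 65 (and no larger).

1690

Multiples of 65 above 1560: 65·25, 65·26, … . Need the cofactor coprime to 325/65 = 5.
Checking s = 25, 26, … the first with gcd(s, 5) = 1 is s = 26, giving 1690.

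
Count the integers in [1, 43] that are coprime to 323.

39

Prime factors of 323: 17, 19. Count integers ≤ 43 divisible by none of them.
By inclusion–exclusion: 43 − ⌊43/17⌋ − ⌊43/19⌋ + ⌊43/323⌋ = 39.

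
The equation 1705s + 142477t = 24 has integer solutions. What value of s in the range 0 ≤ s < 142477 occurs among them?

Reduce mod 142477: 1705s ≡ 24 (mod 142477). With g = gcd(1705, 142477) = 1 dividing 24, divide through: 1705s ≡ 24 (mod 142477).
Since gcd(1705, 142477) = 1, s ≡ 24·(1705)⁻¹ ≡ 132700 (mod 142477). Smallest non-negative: 132700.

132700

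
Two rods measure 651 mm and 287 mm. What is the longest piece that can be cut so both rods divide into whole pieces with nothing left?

651 = 3 · 7 · 31
287 = 7 · 41
Common: 7 = 7

7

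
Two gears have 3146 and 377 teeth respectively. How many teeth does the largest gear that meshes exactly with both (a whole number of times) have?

3146 = 2 · 11² · 13
377 = 13 · 29
Common: 13 = 13

13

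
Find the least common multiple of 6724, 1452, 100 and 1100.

6724 = 2² · 41²; 1452 = 2² · 3 · 11²; 100 = 2² · 5²; 1100 = 2² · 5² · 11
lcm takes max exponent of each prime: 2² · 3 · 5² · 11² · 41² = 61020300

61020300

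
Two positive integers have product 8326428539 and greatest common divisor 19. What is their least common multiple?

438233081

For any two positive integers, gcd × lcm equals their product. Hence lcm = 8326428539 / 19 = 438233081.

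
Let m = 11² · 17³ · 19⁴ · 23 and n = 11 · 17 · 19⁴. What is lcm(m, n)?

max exponent per prime: 11² · 17³ · 19⁴ · 23 = 1781863264159

1781863264159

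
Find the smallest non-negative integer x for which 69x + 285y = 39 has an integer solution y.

Euclid: 285 = 4·69 + 9; 69 = 7·9 + 6; 9 = 1·6 + 3; 6 = 2·3 + 0 → gcd = 3; 39 = 3·13.
Back-substitution yields 69·(-33) + 285·(8) = 3, so one solution is x = -33·13 = -429, y = 8·13 = 104.
Solutions in x differ by 285/3 = 95; the one in [0, 95) is -429 mod 95 = 46.

46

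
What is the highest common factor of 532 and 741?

19

Euclid: 741 = 1·532 + 209; 532 = 2·209 + 114; 209 = 1·114 + 95; 114 = 1·95 + 19; 95 = 5·19 + 0. Last nonzero remainder: 19.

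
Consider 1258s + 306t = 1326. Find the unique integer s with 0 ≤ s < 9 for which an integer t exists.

3

Reduce mod 306: 1258s ≡ 1326 (mod 306). With g = gcd(1258, 306) = 34 dividing 1326, divide through: 37s ≡ 39 (mod 9).
Since gcd(37, 9) = 1, s ≡ 39·(37)⁻¹ ≡ 3 (mod 9). Smallest non-negative: 3.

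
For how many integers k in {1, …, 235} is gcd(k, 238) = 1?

Prime factors of 238: 2, 7, 17. Count integers ≤ 235 divisible by none of them.
By inclusion–exclusion: 235 − ⌊235/2⌋ − ⌊235/7⌋ − ⌊235/17⌋ + ⌊235/14⌋ + ⌊235/34⌋ + ⌊235/119⌋ − ⌊235/238⌋ = 95.

95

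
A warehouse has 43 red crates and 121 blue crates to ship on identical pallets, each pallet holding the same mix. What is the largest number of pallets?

43 = 43
121 = 11²
Common: 1 = 1

1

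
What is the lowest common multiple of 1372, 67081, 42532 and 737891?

640489388

1372 = 2² · 7³; 67081 = 7² · 37²; 42532 = 2² · 7³ · 31; 737891 = 7² · 11 · 37²
lcm takes max exponent of each prime: 2² · 7³ · 11 · 31 · 37² = 640489388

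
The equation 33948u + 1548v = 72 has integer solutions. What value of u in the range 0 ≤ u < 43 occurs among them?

28

Reduce mod 1548: 33948u ≡ 72 (mod 1548). With g = gcd(33948, 1548) = 36 dividing 72, divide through: 943u ≡ 2 (mod 43).
Since gcd(943, 43) = 1, u ≡ 2·(943)⁻¹ ≡ 28 (mod 43). Smallest non-negative: 28.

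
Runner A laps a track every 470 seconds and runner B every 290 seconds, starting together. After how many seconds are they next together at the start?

13630

gcd first: 470 = 1·290 + 180; 290 = 1·180 + 110; 180 = 1·110 + 70; 110 = 1·70 + 40; 70 = 1·40 + 30; 40 = 1·30 + 10; 30 = 3·10 + 0 → gcd = 10
lcm = 470·290/gcd = 136300/10 = 13630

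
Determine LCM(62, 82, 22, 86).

lcm(62, 82) = 62·82/gcd = 5084/2 = 2542
lcm(2542, 22) = 2542·22/gcd = 55924/2 = 27962
lcm(27962, 86) = 27962·86/gcd = 2404732/2 = 1202366

1202366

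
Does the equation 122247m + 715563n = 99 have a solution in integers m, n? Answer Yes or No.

Yes

By Bézout, 122247m + 715563n = 99 has integer solutions iff gcd(122247, 715563) | 99.
Euclid: 715563 = 5·122247 + 104328; 122247 = 1·104328 + 17919; 104328 = 5·17919 + 14733; 17919 = 1·14733 + 3186; 14733 = 4·3186 + 1989; 3186 = 1·1989 + 1197; 1989 = 1·1197 + 792; 1197 = 1·792 + 405; 792 = 1·405 + 387; 405 = 1·387 + 18; 387 = 21·18 + 9; 18 = 2·9 + 0. gcd = 9; 99 mod 9 = 0. Yes.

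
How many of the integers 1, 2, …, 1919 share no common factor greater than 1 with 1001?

1381

Prime factors of 1001: 7, 11, 13. Count integers ≤ 1919 divisible by none of them.
By inclusion–exclusion: 1919 − ⌊1919/7⌋ − ⌊1919/11⌋ − ⌊1919/13⌋ + ⌊1919/77⌋ + ⌊1919/91⌋ + ⌊1919/143⌋ − ⌊1919/1001⌋ = 1381.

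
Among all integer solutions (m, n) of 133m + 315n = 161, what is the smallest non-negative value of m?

Euclid: 315 = 2·133 + 49; 133 = 2·49 + 35; 49 = 1·35 + 14; 35 = 2·14 + 7; 14 = 2·7 + 0 → gcd = 7; 161 = 7·23.
Back-substitution yields 133·(19) + 315·(-8) = 7, so one solution is m = 19·23 = 437, n = -8·23 = -184.
Solutions in m differ by 315/7 = 45; the one in [0, 45) is 437 mod 45 = 32.

32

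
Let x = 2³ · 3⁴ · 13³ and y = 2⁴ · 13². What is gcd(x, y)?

1352

min exponent per shared prime: 2³ · 13² = 1352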